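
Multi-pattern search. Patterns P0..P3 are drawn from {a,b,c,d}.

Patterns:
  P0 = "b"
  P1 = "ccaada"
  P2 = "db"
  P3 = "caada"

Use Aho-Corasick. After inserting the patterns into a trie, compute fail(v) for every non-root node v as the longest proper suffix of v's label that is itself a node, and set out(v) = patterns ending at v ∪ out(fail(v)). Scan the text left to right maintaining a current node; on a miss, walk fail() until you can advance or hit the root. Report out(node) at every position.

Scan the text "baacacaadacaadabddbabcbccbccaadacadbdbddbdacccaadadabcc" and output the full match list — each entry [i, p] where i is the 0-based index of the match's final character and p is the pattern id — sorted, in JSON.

Construct AC machine:
Trie nodes:
  n0 'ε': b→1 c→2 d→8
  n1 'b': ·  [P0 ends]
  n2 'c': a→10 c→3
  n3 'cc': a→4
  n4 'cca': a→5
  n5 'ccaa': d→6
  n6 'ccaad': a→7
  n7 'ccaada': ·  [P1 ends]
  n8 'd': b→9
  n9 'db': ·  [P2 ends]
  n10 'ca': a→11
  n11 'caa': d→12
  n12 'caad': a→13
  n13 'caada': ·  [P3 ends]

Failure links (BFS by depth):
  fail(1) 'b': from fail(0)=0 chase 'b': 0 ⇒ 0;  out={0}∪out(0)={0}
  fail(2) 'c': from fail(0)=0 chase 'c': 0 ⇒ 0;  out=∅∪out(0)=∅
  fail(8) 'd': from fail(0)=0 chase 'd': 0 ⇒ 0;  out=∅∪out(0)=∅
  fail(3) 'cc': from fail(2)=0 chase 'c': 0 ⇒ 2;  out=∅∪out(2)=∅
  fail(9) 'db': from fail(8)=0 chase 'b': 0 ⇒ 1;  out={2}∪out(1)={0,2}
  fail(10) 'ca': from fail(2)=0 chase 'a': 0 ⇒ 0;  out=∅∪out(0)=∅
  fail(4) 'cca': from fail(3)=2 chase 'a': 2 ⇒ 10;  out=∅∪out(10)=∅
  fail(11) 'caa': from fail(10)=0 chase 'a': 0 ⇒ 0;  out=∅∪out(0)=∅
  fail(5) 'ccaa': from fail(4)=10 chase 'a': 10 ⇒ 11;  out=∅∪out(11)=∅
  fail(12) 'caad': from fail(11)=0 chase 'd': 0 ⇒ 8;  out=∅∪out(8)=∅
  fail(6) 'ccaad': from fail(5)=11 chase 'd': 11 ⇒ 12;  out=∅∪out(12)=∅
  fail(13) 'caada': from fail(12)=8 chase 'a': 8→0 ⇒ 0;  out={3}∪out(0)={3}
  fail(7) 'ccaada': from fail(6)=12 chase 'a': 12 ⇒ 13;  out={1}∪out(13)={1,3}

Scan:
[0] read 'b'  n0⇒n1  ** P0@[0:0]
[1] read 'a'  n1⇒n0 ·f
[2] read 'a'  n0⇒n0
[3] read 'c'  n0⇒n2
[4] read 'a'  n2⇒n10
[5] read 'c'  n10⇒n2 ·f
[6] read 'a'  n2⇒n10
[7] read 'a'  n10⇒n11
[8] read 'd'  n11⇒n12
[9] read 'a'  n12⇒n13  ** P3@[5:9]
[10] read 'c'  n13⇒n2 ·f
[11] read 'a'  n2⇒n10
[12] read 'a'  n10⇒n11
[13] read 'd'  n11⇒n12
[14] read 'a'  n12⇒n13  ** P3@[10:14]
[15] read 'b'  n13⇒n1 ·f  ** P0@[15:15]
[16] read 'd'  n1⇒n8 ·f
[17] read 'd'  n8⇒n8 ·f
[18] read 'b'  n8⇒n9  ** P0@[18:18],P2@[17:18]
[19] read 'a'  n9⇒n0 ·f
[20] read 'b'  n0⇒n1  ** P0@[20:20]
[21] read 'c'  n1⇒n2 ·f
[22] read 'b'  n2⇒n1 ·f  ** P0@[22:22]
[23] read 'c'  n1⇒n2 ·f
[24] read 'c'  n2⇒n3
[25] read 'b'  n3⇒n1 ·f  ** P0@[25:25]
[26] read 'c'  n1⇒n2 ·f
[27] read 'c'  n2⇒n3
[28] read 'a'  n3⇒n4
[29] read 'a'  n4⇒n5
[30] read 'd'  n5⇒n6
[31] read 'a'  n6⇒n7  ** P1@[26:31],P3@[27:31]
[32] read 'c'  n7⇒n2 ·f
[33] read 'a'  n2⇒n10
[34] read 'd'  n10⇒n8 ·f
[35] read 'b'  n8⇒n9  ** P0@[35:35],P2@[34:35]
[36] read 'd'  n9⇒n8 ·f
[37] read 'b'  n8⇒n9  ** P0@[37:37],P2@[36:37]
[38] read 'd'  n9⇒n8 ·f
[39] read 'd'  n8⇒n8 ·f
[40] read 'b'  n8⇒n9  ** P0@[40:40],P2@[39:40]
[41] read 'd'  n9⇒n8 ·f
[42] read 'a'  n8⇒n0 ·f
[43] read 'c'  n0⇒n2
[44] read 'c'  n2⇒n3
[45] read 'c'  n3⇒n3 ·f
[46] read 'a'  n3⇒n4
[47] read 'a'  n4⇒n5
[48] read 'd'  n5⇒n6
[49] read 'a'  n6⇒n7  ** P1@[44:49],P3@[45:49]
[50] read 'd'  n7⇒n8 ·f
[51] read 'a'  n8⇒n0 ·f
[52] read 'b'  n0⇒n1  ** P0@[52:52]
[53] read 'c'  n1⇒n2 ·f
[54] read 'c'  n2⇒n3

All matches (sorted): [[0,0],[9,3],[14,3],[15,0],[18,0],[18,2],[20,0],[22,0],[25,0],[31,1],[31,3],[35,0],[35,2],[37,0],[37,2],[40,0],[40,2],[49,1],[49,3],[52,0]]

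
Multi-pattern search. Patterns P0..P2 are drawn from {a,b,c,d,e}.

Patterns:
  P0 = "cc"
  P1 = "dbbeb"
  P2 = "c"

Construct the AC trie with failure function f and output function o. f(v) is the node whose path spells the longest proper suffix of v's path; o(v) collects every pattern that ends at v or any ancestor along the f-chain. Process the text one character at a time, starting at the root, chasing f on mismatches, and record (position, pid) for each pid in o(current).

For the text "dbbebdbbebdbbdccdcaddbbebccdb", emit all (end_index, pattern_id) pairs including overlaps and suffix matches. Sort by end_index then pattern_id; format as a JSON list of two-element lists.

Construct AC machine:
Trie nodes:
  0='ε' goto c→1 d→3
  1='c' goto c→2  [P2 ends]
  2='cc' goto ·  [P0 ends]
  3='d' goto b→4
  4='db' goto b→5
  5='dbb' goto e→6
  6='dbbe' goto b→7
  7='dbbeb' goto ·  [P1 ends]

BFS fail/out derivation:
  n1('c'): parent n0 fail=0; on 'c' 0 → fail=0;  out {2}∪∅={2}
  n3('d'): parent n0 fail=0; on 'd' 0 → fail=0;  out ∅∪∅=∅
  n2('cc'): parent n1 fail=0; on 'c' 0 → fail=1;  out {0}∪{2}={0,2}
  n4('db'): parent n3 fail=0; on 'b' 0 → fail=0;  out ∅∪∅=∅
  n5('dbb'): parent n4 fail=0; on 'b' 0 → fail=0;  out ∅∪∅=∅
  n6('dbbe'): parent n5 fail=0; on 'e' 0 → fail=0;  out ∅∪∅=∅
  n7('dbbeb'): parent n6 fail=0; on 'b' 0 → fail=0;  out {1}∪∅={1}

Scan:
i=0 'd': node 0→3
i=1 'b': node 3→4
i=2 'b': node 4→5
i=3 'e': node 5→6
i=4 'b': node 6→7  → match P1@[0:4]
i=5 'd': node 7→3 (fail-walked)
i=6 'b': node 3→4
i=7 'b': node 4→5
i=8 'e': node 5→6
i=9 'b': node 6→7  → match P1@[5:9]
i=10 'd': node 7→3 (fail-walked)
i=11 'b': node 3→4
i=12 'b': node 4→5
i=13 'd': node 5→3 (fail-walked)
i=14 'c': node 3→1 (fail-walked)  → match P2@[14:14]
i=15 'c': node 1→2  → match P0@[14:15],P2@[15:15]
i=16 'd': node 2→3 (fail-walked)
i=17 'c': node 3→1 (fail-walked)  → match P2@[17:17]
i=18 'a': node 1→0 (fail-walked)
i=19 'd': node 0→3
i=20 'd': node 3→3 (fail-walked)
i=21 'b': node 3→4
i=22 'b': node 4→5
i=23 'e': node 5→6
i=24 'b': node 6→7  → match P1@[20:24]
i=25 'c': node 7→1 (fail-walked)  → match P2@[25:25]
i=26 'c': node 1→2  → match P0@[25:26],P2@[26:26]
i=27 'd': node 2→3 (fail-walked)
i=28 'b': node 3→4

Matches: [[4,1],[9,1],[14,2],[15,0],[15,2],[17,2],[24,1],[25,2],[26,0],[26,2]]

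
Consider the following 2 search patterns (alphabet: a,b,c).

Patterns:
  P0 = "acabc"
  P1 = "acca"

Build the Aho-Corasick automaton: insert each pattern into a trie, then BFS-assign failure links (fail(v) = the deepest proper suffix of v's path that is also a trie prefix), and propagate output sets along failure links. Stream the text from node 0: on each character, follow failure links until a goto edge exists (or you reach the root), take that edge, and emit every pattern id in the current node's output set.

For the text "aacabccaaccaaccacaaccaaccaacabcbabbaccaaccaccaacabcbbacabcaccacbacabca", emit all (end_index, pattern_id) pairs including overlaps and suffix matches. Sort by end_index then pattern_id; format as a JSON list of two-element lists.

Construct AC machine:
Trie (insert patterns):
  0='ε' goto a→1
  1='a' goto c→2
  2='ac' goto a→3 c→6
  3='aca' goto b→4
  4='acab' goto c→5
  5='acabc' goto ·  [P0 ends]
  6='acc' goto a→7
  7='acca' goto ·  [P1 ends]

BFS fail/out derivation:
  n1('a'): parent n0 fail=0; on 'a' 0 → fail=0;  out ∅∪∅=∅
  n2('ac'): parent n1 fail=0; on 'c' 0 → fail=0;  out ∅∪∅=∅
  n3('aca'): parent n2 fail=0; on 'a' 0 → fail=1;  out ∅∪∅=∅
  n6('acc'): parent n2 fail=0; on 'c' 0 → fail=0;  out ∅∪∅=∅
  n4('acab'): parent n3 fail=1; on 'b' 1→0 → fail=0;  out ∅∪∅=∅
  n7('acca'): parent n6 fail=0; on 'a' 0 → fail=1;  out {1}∪∅={1}
  n5('acabc'): parent n4 fail=0; on 'c' 0 → fail=0;  out {0}∪∅={0}

Run:
[0] read 'a'  n0⇒n1
[1] read 'a'  n1⇒n1 (fail-walked)
[2] read 'c'  n1⇒n2
[3] read 'a'  n2⇒n3
[4] read 'b'  n3⇒n4
[5] read 'c'  n4⇒n5  emit P0@[1:5]
[6] read 'c'  n5⇒n0 (fail-walked)
[7] read 'a'  n0⇒n1
[8] read 'a'  n1⇒n1 (fail-walked)
[9] read 'c'  n1⇒n2
[10] read 'c'  n2⇒n6
[11] read 'a'  n6⇒n7  emit P1@[8:11]
[12] read 'a'  n7⇒n1 (fail-walked)
[13] read 'c'  n1⇒n2
[14] read 'c'  n2⇒n6
[15] read 'a'  n6⇒n7  emit P1@[12:15]
[16] read 'c'  n7⇒n2 (fail-walked)
[17] read 'a'  n2⇒n3
[18] read 'a'  n3⇒n1 (fail-walked)
[19] read 'c'  n1⇒n2
[20] read 'c'  n2⇒n6
[21] read 'a'  n6⇒n7  emit P1@[18:21]
[22] read 'a'  n7⇒n1 (fail-walked)
[23] read 'c'  n1⇒n2
[24] read 'c'  n2⇒n6
[25] read 'a'  n6⇒n7  emit P1@[22:25]
[26] read 'a'  n7⇒n1 (fail-walked)
[27] read 'c'  n1⇒n2
[28] read 'a'  n2⇒n3
[29] read 'b'  n3⇒n4
[30] read 'c'  n4⇒n5  emit P0@[26:30]
[31] read 'b'  n5⇒n0 (fail-walked)
[32] read 'a'  n0⇒n1
[33] read 'b'  n1⇒n0 (fail-walked)
[34] read 'b'  n0⇒n0
[35] read 'a'  n0⇒n1
[36] read 'c'  n1⇒n2
[37] read 'c'  n2⇒n6
[38] read 'a'  n6⇒n7  emit P1@[35:38]
[39] read 'a'  n7⇒n1 (fail-walked)
[40] read 'c'  n1⇒n2
[41] read 'c'  n2⇒n6
[42] read 'a'  n6⇒n7  emit P1@[39:42]
[43] read 'c'  n7⇒n2 (fail-walked)
[44] read 'c'  n2⇒n6
[45] read 'a'  n6⇒n7  emit P1@[42:45]
[46] read 'a'  n7⇒n1 (fail-walked)
[47] read 'c'  n1⇒n2
[48] read 'a'  n2⇒n3
[49] read 'b'  n3⇒n4
[50] read 'c'  n4⇒n5  emit P0@[46:50]
[51] read 'b'  n5⇒n0 (fail-walked)
[52] read 'b'  n0⇒n0
[53] read 'a'  n0⇒n1
[54] read 'c'  n1⇒n2
[55] read 'a'  n2⇒n3
[56] read 'b'  n3⇒n4
[57] read 'c'  n4⇒n5  emit P0@[53:57]
[58] read 'a'  n5⇒n1 (fail-walked)
[59] read 'c'  n1⇒n2
[60] read 'c'  n2⇒n6
[61] read 'a'  n6⇒n7  emit P1@[58:61]
[62] read 'c'  n7⇒n2 (fail-walked)
[63] read 'b'  n2⇒n0 (fail-walked)
[64] read 'a'  n0⇒n1
[65] read 'c'  n1⇒n2
[66] read 'a'  n2⇒n3
[67] read 'b'  n3⇒n4
[68] read 'c'  n4⇒n5  emit P0@[64:68]
[69] read 'a'  n5⇒n1 (fail-walked)

All matches (sorted): [[5,0],[11,1],[15,1],[21,1],[25,1],[30,0],[38,1],[42,1],[45,1],[50,0],[57,0],[61,1],[68,0]]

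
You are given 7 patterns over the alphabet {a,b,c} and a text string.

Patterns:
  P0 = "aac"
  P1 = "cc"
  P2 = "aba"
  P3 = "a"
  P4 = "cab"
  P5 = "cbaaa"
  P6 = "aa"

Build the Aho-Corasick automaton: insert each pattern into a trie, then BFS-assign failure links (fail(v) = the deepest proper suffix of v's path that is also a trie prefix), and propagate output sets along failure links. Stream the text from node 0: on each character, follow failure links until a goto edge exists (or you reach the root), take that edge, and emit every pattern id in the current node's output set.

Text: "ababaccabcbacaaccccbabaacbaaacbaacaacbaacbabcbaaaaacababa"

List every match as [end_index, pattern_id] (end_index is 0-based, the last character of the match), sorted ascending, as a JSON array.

Construct AC machine:
Trie nodes:
  0='ε' goto a→1 c→4
  1='a' goto a→2 b→6  [P3 ends]
  2='aa' goto c→3  [P6 ends]
  3='aac' goto ·  [P0 ends]
  4='c' goto a→8 b→10 c→5
  5='cc' goto ·  [P1 ends]
  6='ab' goto a→7
  7='aba' goto ·  [P2 ends]
  8='ca' goto b→9
  9='cab' goto ·  [P4 ends]
  10='cb' goto a→11
  11='cba' goto a→12
  12='cbaa' goto a→13
  13='cbaaa' goto ·  [P5 ends]

BFS fail/out derivation:
  fail(1) 'a': from fail(0)=0 chase 'a': 0 ⇒ 0;  out={3}∪out(0)={3}
  fail(4) 'c': from fail(0)=0 chase 'c': 0 ⇒ 0;  out=∅∪out(0)=∅
  fail(2) 'aa': from fail(1)=0 chase 'a': 0 ⇒ 1;  out={6}∪out(1)={3,6}
  fail(5) 'cc': from fail(4)=0 chase 'c': 0 ⇒ 4;  out={1}∪out(4)={1}
  fail(6) 'ab': from fail(1)=0 chase 'b': 0 ⇒ 0;  out=∅∪out(0)=∅
  fail(8) 'ca': from fail(4)=0 chase 'a': 0 ⇒ 1;  out=∅∪out(1)={3}
  fail(10) 'cb': from fail(4)=0 chase 'b': 0 ⇒ 0;  out=∅∪out(0)=∅
  fail(3) 'aac': from fail(2)=1 chase 'c': 1→0 ⇒ 4;  out={0}∪out(4)={0}
  fail(7) 'aba': from fail(6)=0 chase 'a': 0 ⇒ 1;  out={2}∪out(1)={2,3}
  fail(9) 'cab': from fail(8)=1 chase 'b': 1 ⇒ 6;  out={4}∪out(6)={4}
  fail(11) 'cba': from fail(10)=0 chase 'a': 0 ⇒ 1;  out=∅∪out(1)={3}
  fail(12) 'cbaa': from fail(11)=1 chase 'a': 1 ⇒ 2;  out=∅∪out(2)={3,6}
  fail(13) 'cbaaa': from fail(12)=2 chase 'a': 2→1 ⇒ 2;  out={5}∪out(2)={3,5,6}

Run:
i=0 'a': node 0→1  ** P3@[0:0]
i=1 'b': node 1→6
i=2 'a': node 6→7  ** P2@[0:2],P3@[2:2]
i=3 'b': node 7→6 ·f
i=4 'a': node 6→7  ** P2@[2:4],P3@[4:4]
i=5 'c': node 7→4 ·f
i=6 'c': node 4→5  ** P1@[5:6]
i=7 'a': node 5→8 ·f  ** P3@[7:7]
i=8 'b': node 8→9  ** P4@[6:8]
i=9 'c': node 9→4 ·f
i=10 'b': node 4→10
i=11 'a': node 10→11  ** P3@[11:11]
i=12 'c': node 11→4 ·f
i=13 'a': node 4→8  ** P3@[13:13]
i=14 'a': node 8→2 ·f  ** P3@[14:14],P6@[13:14]
i=15 'c': node 2→3  ** P0@[13:15]
i=16 'c': node 3→5 ·f  ** P1@[15:16]
i=17 'c': node 5→5 ·f  ** P1@[16:17]
i=18 'c': node 5→5 ·f  ** P1@[17:18]
i=19 'b': node 5→10 ·f
i=20 'a': node 10→11  ** P3@[20:20]
i=21 'b': node 11→6 ·f
i=22 'a': node 6→7  ** P2@[20:22],P3@[22:22]
i=23 'a': node 7→2 ·f  ** P3@[23:23],P6@[22:23]
i=24 'c': node 2→3  ** P0@[22:24]
i=25 'b': node 3→10 ·f
i=26 'a': node 10→11  ** P3@[26:26]
i=27 'a': node 11→12  ** P3@[27:27],P6@[26:27]
i=28 'a': node 12→13  ** P3@[28:28],P5@[24:28],P6@[27:28]
i=29 'c': node 13→3 ·f  ** P0@[27:29]
i=30 'b': node 3→10 ·f
i=31 'a': node 10→11  ** P3@[31:31]
i=32 'a': node 11→12  ** P3@[32:32],P6@[31:32]
i=33 'c': node 12→3 ·f  ** P0@[31:33]
i=34 'a': node 3→8 ·f  ** P3@[34:34]
i=35 'a': node 8→2 ·f  ** P3@[35:35],P6@[34:35]
i=36 'c': node 2→3  ** P0@[34:36]
i=37 'b': node 3→10 ·f
i=38 'a': node 10→11  ** P3@[38:38]
i=39 'a': node 11→12  ** P3@[39:39],P6@[38:39]
i=40 'c': node 12→3 ·f  ** P0@[38:40]
i=41 'b': node 3→10 ·f
i=42 'a': node 10→11  ** P3@[42:42]
i=43 'b': node 11→6 ·f
i=44 'c': node 6→4 ·f
i=45 'b': node 4→10
i=46 'a': node 10→11  ** P3@[46:46]
i=47 'a': node 11→12  ** P3@[47:47],P6@[46:47]
i=48 'a': node 12→13  ** P3@[48:48],P5@[44:48],P6@[47:48]
i=49 'a': node 13→2 ·f  ** P3@[49:49],P6@[48:49]
i=50 'a': node 2→2 ·f  ** P3@[50:50],P6@[49:50]
i=51 'c': node 2→3  ** P0@[49:51]
i=52 'a': node 3→8 ·f  ** P3@[52:52]
i=53 'b': node 8→9  ** P4@[51:53]
i=54 'a': node 9→7 ·f  ** P2@[52:54],P3@[54:54]
i=55 'b': node 7→6 ·f
i=56 'a': node 6→7  ** P2@[54:56],P3@[56:56]

All matches (sorted): [[0,3],[2,2],[2,3],[4,2],[4,3],[6,1],[7,3],[8,4],[11,3],[13,3],[14,3],[14,6],[15,0],[16,1],[17,1],[18,1],[20,3],[22,2],[22,3],[23,3],[23,6],[24,0],[26,3],[27,3],[27,6],[28,3],[28,5],[28,6],[29,0],[31,3],[32,3],[32,6],[33,0],[34,3],[35,3],[35,6],[36,0],[38,3],[39,3],[39,6],[40,0],[42,3],[46,3],[47,3],[47,6],[48,3],[48,5],[48,6],[49,3],[49,6],[50,3],[50,6],[51,0],[52,3],[53,4],[54,2],[54,3],[56,2],[56,3]]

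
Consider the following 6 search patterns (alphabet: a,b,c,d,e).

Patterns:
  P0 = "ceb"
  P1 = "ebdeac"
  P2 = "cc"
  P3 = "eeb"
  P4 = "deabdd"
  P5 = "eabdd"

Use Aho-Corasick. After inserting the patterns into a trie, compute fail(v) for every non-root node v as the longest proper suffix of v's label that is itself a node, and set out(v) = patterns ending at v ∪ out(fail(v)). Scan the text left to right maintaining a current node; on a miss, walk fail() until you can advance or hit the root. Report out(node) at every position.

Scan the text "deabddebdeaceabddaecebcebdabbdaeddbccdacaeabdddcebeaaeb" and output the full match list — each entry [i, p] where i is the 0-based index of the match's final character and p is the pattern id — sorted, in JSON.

Build automaton:
Trie (insert patterns):
  n0 'ε': c→1 d→13 e→4
  n1 'c': c→10 e→2
  n2 'ce': b→3
  n3 'ceb': ·  [P0 ends]
  n4 'e': a→19 b→5 e→11
  n5 'eb': d→6
  n6 'ebd': e→7
  n7 'ebde': a→8
  n8 'ebdea': c→9
  n9 'ebdeac': ·  [P1 ends]
  n10 'cc': ·  [P2 ends]
  n11 'ee': b→12
  n12 'eeb': ·  [P3 ends]
  n13 'd': e→14
  n14 'de': a→15
  n15 'dea': b→16
  n16 'deab': d→17
  n17 'deabd': d→18
  n18 'deabdd': ·  [P4 ends]
  n19 'ea': b→20
  n20 'eab': d→21
  n21 'eabd': d→22
  n22 'eabdd': ·  [P5 ends]

Failure links (BFS by depth):
  fail(1) 'c': from fail(0)=0 chase 'c': 0 ⇒ 0;  out=∅∪out(0)=∅
  fail(4) 'e': from fail(0)=0 chase 'e': 0 ⇒ 0;  out=∅∪out(0)=∅
  fail(13) 'd': from fail(0)=0 chase 'd': 0 ⇒ 0;  out=∅∪out(0)=∅
  fail(2) 'ce': from fail(1)=0 chase 'e': 0 ⇒ 4;  out=∅∪out(4)=∅
  fail(5) 'eb': from fail(4)=0 chase 'b': 0 ⇒ 0;  out=∅∪out(0)=∅
  fail(10) 'cc': from fail(1)=0 chase 'c': 0 ⇒ 1;  out={2}∪out(1)={2}
  fail(11) 'ee': from fail(4)=0 chase 'e': 0 ⇒ 4;  out=∅∪out(4)=∅
  fail(14) 'de': from fail(13)=0 chase 'e': 0 ⇒ 4;  out=∅∪out(4)=∅
  fail(19) 'ea': from fail(4)=0 chase 'a': 0 ⇒ 0;  out=∅∪out(0)=∅
  fail(3) 'ceb': from fail(2)=4 chase 'b': 4 ⇒ 5;  out={0}∪out(5)={0}
  fail(6) 'ebd': from fail(5)=0 chase 'd': 0 ⇒ 13;  out=∅∪out(13)=∅
  fail(12) 'eeb': from fail(11)=4 chase 'b': 4 ⇒ 5;  out={3}∪out(5)={3}
  fail(15) 'dea': from fail(14)=4 chase 'a': 4 ⇒ 19;  out=∅∪out(19)=∅
  fail(20) 'eab': from fail(19)=0 chase 'b': 0 ⇒ 0;  out=∅∪out(0)=∅
  fail(7) 'ebde': from fail(6)=13 chase 'e': 13 ⇒ 14;  out=∅∪out(14)=∅
  fail(16) 'deab': from fail(15)=19 chase 'b': 19 ⇒ 20;  out=∅∪out(20)=∅
  fail(21) 'eabd': from fail(20)=0 chase 'd': 0 ⇒ 13;  out=∅∪out(13)=∅
  fail(8) 'ebdea': from fail(7)=14 chase 'a': 14 ⇒ 15;  out=∅∪out(15)=∅
  fail(17) 'deabd': from fail(16)=20 chase 'd': 20 ⇒ 21;  out=∅∪out(21)=∅
  fail(22) 'eabdd': from fail(21)=13 chase 'd': 13→0 ⇒ 13;  out={5}∪out(13)={5}
  fail(9) 'ebdeac': from fail(8)=15 chase 'c': 15→19→0 ⇒ 1;  out={1}∪out(1)={1}
  fail(18) 'deabdd': from fail(17)=21 chase 'd': 21 ⇒ 22;  out={4}∪out(22)={4,5}

Text stream:
i=0 'd': node 0→13
i=1 'e': node 13→14
i=2 'a': node 14→15
i=3 'b': node 15→16
i=4 'd': node 16→17
i=5 'd': node 17→18  → match P4@[0:5],P5@[1:5]
i=6 'e': node 18→14 ·f
i=7 'b': node 14→5 ·f
i=8 'd': node 5→6
i=9 'e': node 6→7
i=10 'a': node 7→8
i=11 'c': node 8→9  → match P1@[6:11]
i=12 'e': node 9→2 ·f
i=13 'a': node 2→19 ·f
i=14 'b': node 19→20
i=15 'd': node 20→21
i=16 'd': node 21→22  → match P5@[12:16]
i=17 'a': node 22→0 ·f
i=18 'e': node 0→4
i=19 'c': node 4→1 ·f
i=20 'e': node 1→2
i=21 'b': node 2→3  → match P0@[19:21]
i=22 'c': node 3→1 ·f
i=23 'e': node 1→2
i=24 'b': node 2→3  → match P0@[22:24]
i=25 'd': node 3→6 ·f
i=26 'a': node 6→0 ·f
i=27 'b': node 0→0
i=28 'b': node 0→0
i=29 'd': node 0→13
i=30 'a': node 13→0 ·f
i=31 'e': node 0→4
i=32 'd': node 4→13 ·f
i=33 'd': node 13→13 ·f
i=34 'b': node 13→0 ·f
i=35 'c': node 0→1
i=36 'c': node 1→10  → match P2@[35:36]
i=37 'd': node 10→13 ·f
i=38 'a': node 13→0 ·f
i=39 'c': node 0→1
i=40 'a': node 1→0 ·f
i=41 'e': node 0→4
i=42 'a': node 4→19
i=43 'b': node 19→20
i=44 'd': node 20→21
i=45 'd': node 21→22  → match P5@[41:45]
i=46 'd': node 22→13 ·f
i=47 'c': node 13→1 ·f
i=48 'e': node 1→2
i=49 'b': node 2→3  → match P0@[47:49]
i=50 'e': node 3→4 ·f
i=51 'a': node 4→19
i=52 'a': node 19→0 ·f
i=53 'e': node 0→4
i=54 'b': node 4→5

All matches (sorted): [[5,4],[5,5],[11,1],[16,5],[21,0],[24,0],[36,2],[45,5],[49,0]]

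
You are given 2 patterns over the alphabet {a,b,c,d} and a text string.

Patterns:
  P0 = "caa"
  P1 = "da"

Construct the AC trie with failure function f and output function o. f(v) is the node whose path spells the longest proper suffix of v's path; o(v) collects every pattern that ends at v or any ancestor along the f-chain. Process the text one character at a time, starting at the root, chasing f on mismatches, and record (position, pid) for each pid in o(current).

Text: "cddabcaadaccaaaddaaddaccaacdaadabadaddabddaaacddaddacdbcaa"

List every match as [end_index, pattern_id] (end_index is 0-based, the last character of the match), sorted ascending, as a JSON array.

Build automaton:
Trie nodes:
  n0 'ε': c→1 d→4
  n1 'c': a→2
  n2 'ca': a→3
  n3 'caa': ·  [P0 ends]
  n4 'd': a→5
  n5 'da': ·  [P1 ends]

BFS fail/out derivation:
  fail(1) 'c': from fail(0)=0 chase 'c': 0 ⇒ 0;  out=∅∪out(0)=∅
  fail(4) 'd': from fail(0)=0 chase 'd': 0 ⇒ 0;  out=∅∪out(0)=∅
  fail(2) 'ca': from fail(1)=0 chase 'a': 0 ⇒ 0;  out=∅∪out(0)=∅
  fail(5) 'da': from fail(4)=0 chase 'a': 0 ⇒ 0;  out={1}∪out(0)={1}
  fail(3) 'caa': from fail(2)=0 chase 'a': 0 ⇒ 0;  out={0}∪out(0)={0}

Run:
i=0 'c': node 0→1
i=1 'd': node 1→4 ·f
i=2 'd': node 4→4 ·f
i=3 'a': node 4→5  ** P1@[2:3]
i=4 'b': node 5→0 ·f
i=5 'c': node 0→1
i=6 'a': node 1→2
i=7 'a': node 2→3  ** P0@[5:7]
i=8 'd': node 3→4 ·f
i=9 'a': node 4→5  ** P1@[8:9]
i=10 'c': node 5→1 ·f
i=11 'c': node 1→1 ·f
i=12 'a': node 1→2
i=13 'a': node 2→3  ** P0@[11:13]
i=14 'a': node 3→0 ·f
i=15 'd': node 0→4
i=16 'd': node 4→4 ·f
i=17 'a': node 4→5  ** P1@[16:17]
i=18 'a': node 5→0 ·f
i=19 'd': node 0→4
i=20 'd': node 4→4 ·f
i=21 'a': node 4→5  ** P1@[20:21]
i=22 'c': node 5→1 ·f
i=23 'c': node 1→1 ·f
i=24 'a': node 1→2
i=25 'a': node 2→3  ** P0@[23:25]
i=26 'c': node 3→1 ·f
i=27 'd': node 1→4 ·f
i=28 'a': node 4→5  ** P1@[27:28]
i=29 'a': node 5→0 ·f
i=30 'd': node 0→4
i=31 'a': node 4→5  ** P1@[30:31]
i=32 'b': node 5→0 ·f
i=33 'a': node 0→0
i=34 'd': node 0→4
i=35 'a': node 4→5  ** P1@[34:35]
i=36 'd': node 5→4 ·f
i=37 'd': node 4→4 ·f
i=38 'a': node 4→5  ** P1@[37:38]
i=39 'b': node 5→0 ·f
i=40 'd': node 0→4
i=41 'd': node 4→4 ·f
i=42 'a': node 4→5  ** P1@[41:42]
i=43 'a': node 5→0 ·f
i=44 'a': node 0→0
i=45 'c': node 0→1
i=46 'd': node 1→4 ·f
i=47 'd': node 4→4 ·f
i=48 'a': node 4→5  ** P1@[47:48]
i=49 'd': node 5→4 ·f
i=50 'd': node 4→4 ·f
i=51 'a': node 4→5  ** P1@[50:51]
i=52 'c': node 5→1 ·f
i=53 'd': node 1→4 ·f
i=54 'b': node 4→0 ·f
i=55 'c': node 0→1
i=56 'a': node 1→2
i=57 'a': node 2→3  ** P0@[55:57]

Result: [[3,1],[7,0],[9,1],[13,0],[17,1],[21,1],[25,0],[28,1],[31,1],[35,1],[38,1],[42,1],[48,1],[51,1],[57,0]]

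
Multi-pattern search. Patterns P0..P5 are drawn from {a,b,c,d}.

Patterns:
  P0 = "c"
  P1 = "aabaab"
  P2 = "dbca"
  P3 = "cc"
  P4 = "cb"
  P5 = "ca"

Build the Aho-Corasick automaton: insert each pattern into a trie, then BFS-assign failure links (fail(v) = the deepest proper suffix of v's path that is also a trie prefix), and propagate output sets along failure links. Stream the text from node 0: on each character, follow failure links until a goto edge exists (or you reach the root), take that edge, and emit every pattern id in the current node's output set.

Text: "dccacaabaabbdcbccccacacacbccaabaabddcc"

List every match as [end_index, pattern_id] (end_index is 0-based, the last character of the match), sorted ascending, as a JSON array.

Construct AC machine:
Trie nodes:
  n0 'ε': a→2 c→1 d→8
  n1 'c': a→14 b→13 c→12  [P0 ends]
  n2 'a': a→3
  n3 'aa': b→4
  n4 'aab': a→5
  n5 'aaba': a→6
  n6 'aabaa': b→7
  n7 'aabaab': ·  [P1 ends]
  n8 'd': b→9
  n9 'db': c→10
  n10 'dbc': a→11
  n11 'dbca': ·  [P2 ends]
  n12 'cc': ·  [P3 ends]
  n13 'cb': ·  [P4 ends]
  n14 'ca': ·  [P5 ends]

Failure links (BFS by depth):
  fail(1) 'c': from fail(0)=0 chase 'c': 0 ⇒ 0;  out={0}∪out(0)={0}
  fail(2) 'a': from fail(0)=0 chase 'a': 0 ⇒ 0;  out=∅∪out(0)=∅
  fail(8) 'd': from fail(0)=0 chase 'd': 0 ⇒ 0;  out=∅∪out(0)=∅
  fail(3) 'aa': from fail(2)=0 chase 'a': 0 ⇒ 2;  out=∅∪out(2)=∅
  fail(9) 'db': from fail(8)=0 chase 'b': 0 ⇒ 0;  out=∅∪out(0)=∅
  fail(12) 'cc': from fail(1)=0 chase 'c': 0 ⇒ 1;  out={3}∪out(1)={0,3}
  fail(13) 'cb': from fail(1)=0 chase 'b': 0 ⇒ 0;  out={4}∪out(0)={4}
  fail(14) 'ca': from fail(1)=0 chase 'a': 0 ⇒ 2;  out={5}∪out(2)={5}
  fail(4) 'aab': from fail(3)=2 chase 'b': 2→0 ⇒ 0;  out=∅∪out(0)=∅
  fail(10) 'dbc': from fail(9)=0 chase 'c': 0 ⇒ 1;  out=∅∪out(1)={0}
  fail(5) 'aaba': from fail(4)=0 chase 'a': 0 ⇒ 2;  out=∅∪out(2)=∅
  fail(11) 'dbca': from fail(10)=1 chase 'a': 1 ⇒ 14;  out={2}∪out(14)={2,5}
  fail(6) 'aabaa': from fail(5)=2 chase 'a': 2 ⇒ 3;  out=∅∪out(3)=∅
  fail(7) 'aabaab': from fail(6)=3 chase 'b': 3 ⇒ 4;  out={1}∪out(4)={1}

Text stream:
[0] read 'd'  n0⇒n8
[1] read 'c'  n8⇒n1 (via fail)  → match P0@[1:1]
[2] read 'c'  n1⇒n12  → match P0@[2:2],P3@[1:2]
[3] read 'a'  n12⇒n14 (via fail)  → match P5@[2:3]
[4] read 'c'  n14⇒n1 (via fail)  → match P0@[4:4]
[5] read 'a'  n1⇒n14  → match P5@[4:5]
[6] read 'a'  n14⇒n3 (via fail)
[7] read 'b'  n3⇒n4
[8] read 'a'  n4⇒n5
[9] read 'a'  n5⇒n6
[10] read 'b'  n6⇒n7  → match P1@[5:10]
[11] read 'b'  n7⇒n0 (via fail)
[12] read 'd'  n0⇒n8
[13] read 'c'  n8⇒n1 (via fail)  → match P0@[13:13]
[14] read 'b'  n1⇒n13  → match P4@[13:14]
[15] read 'c'  n13⇒n1 (via fail)  → match P0@[15:15]
[16] read 'c'  n1⇒n12  → match P0@[16:16],P3@[15:16]
[17] read 'c'  n12⇒n12 (via fail)  → match P0@[17:17],P3@[16:17]
[18] read 'c'  n12⇒n12 (via fail)  → match P0@[18:18],P3@[17:18]
[19] read 'a'  n12⇒n14 (via fail)  → match P5@[18:19]
[20] read 'c'  n14⇒n1 (via fail)  → match P0@[20:20]
[21] read 'a'  n1⇒n14  → match P5@[20:21]
[22] read 'c'  n14⇒n1 (via fail)  → match P0@[22:22]
[23] read 'a'  n1⇒n14  → match P5@[22:23]
[24] read 'c'  n14⇒n1 (via fail)  → match P0@[24:24]
[25] read 'b'  n1⇒n13  → match P4@[24:25]
[26] read 'c'  n13⇒n1 (via fail)  → match P0@[26:26]
[27] read 'c'  n1⇒n12  → match P0@[27:27],P3@[26:27]
[28] read 'a'  n12⇒n14 (via fail)  → match P5@[27:28]
[29] read 'a'  n14⇒n3 (via fail)
[30] read 'b'  n3⇒n4
[31] read 'a'  n4⇒n5
[32] read 'a'  n5⇒n6
[33] read 'b'  n6⇒n7  → match P1@[28:33]
[34] read 'd'  n7⇒n8 (via fail)
[35] read 'd'  n8⇒n8 (via fail)
[36] read 'c'  n8⇒n1 (via fail)  → match P0@[36:36]
[37] read 'c'  n1⇒n12  → match P0@[37:37],P3@[36:37]

Matches: [[1,0],[2,0],[2,3],[3,5],[4,0],[5,5],[10,1],[13,0],[14,4],[15,0],[16,0],[16,3],[17,0],[17,3],[18,0],[18,3],[19,5],[20,0],[21,5],[22,0],[23,5],[24,0],[25,4],[26,0],[27,0],[27,3],[28,5],[33,1],[36,0],[37,0],[37,3]]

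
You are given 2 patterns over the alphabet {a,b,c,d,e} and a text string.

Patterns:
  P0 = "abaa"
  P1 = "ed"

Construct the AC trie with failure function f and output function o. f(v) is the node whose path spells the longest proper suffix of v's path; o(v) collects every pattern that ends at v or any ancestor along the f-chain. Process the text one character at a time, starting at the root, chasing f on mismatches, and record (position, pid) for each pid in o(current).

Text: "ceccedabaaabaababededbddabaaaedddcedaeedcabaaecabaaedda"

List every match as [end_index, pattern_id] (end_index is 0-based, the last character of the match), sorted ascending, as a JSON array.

Construct AC machine:
Trie (insert patterns):
  0='ε' goto a→1 e→5
  1='a' goto b→2
  2='ab' goto a→3
  3='aba' goto a→4
  4='abaa' goto ·  [P0 ends]
  5='e' goto d→6
  6='ed' goto ·  [P1 ends]

Failure links (BFS by depth):
  n1('a'): parent n0 fail=0; on 'a' 0 → fail=0;  out ∅∪∅=∅
  n5('e'): parent n0 fail=0; on 'e' 0 → fail=0;  out ∅∪∅=∅
  n2('ab'): parent n1 fail=0; on 'b' 0 → fail=0;  out ∅∪∅=∅
  n6('ed'): parent n5 fail=0; on 'd' 0 → fail=0;  out {1}∪∅={1}
  n3('aba'): parent n2 fail=0; on 'a' 0 → fail=1;  out ∅∪∅=∅
  n4('abaa'): parent n3 fail=1; on 'a' 1→0 → fail=1;  out {0}∪∅={0}

Run:
pos 0 'c': at 0
pos 1 'e': at 5
pos 2 'c': at 0 (via fail)
pos 3 'c': at 0
pos 4 'e': at 5
pos 5 'd': at 6  → match P1@[4:5]
pos 6 'a': at 1 (via fail)
pos 7 'b': at 2
pos 8 'a': at 3
pos 9 'a': at 4  → match P0@[6:9]
pos 10 'a': at 1 (via fail)
pos 11 'b': at 2
pos 12 'a': at 3
pos 13 'a': at 4  → match P0@[10:13]
pos 14 'b': at 2 (via fail)
pos 15 'a': at 3
pos 16 'b': at 2 (via fail)
pos 17 'e': at 5 (via fail)
pos 18 'd': at 6  → match P1@[17:18]
pos 19 'e': at 5 (via fail)
pos 20 'd': at 6  → match P1@[19:20]
pos 21 'b': at 0 (via fail)
pos 22 'd': at 0
pos 23 'd': at 0
pos 24 'a': at 1
pos 25 'b': at 2
pos 26 'a': at 3
pos 27 'a': at 4  → match P0@[24:27]
pos 28 'a': at 1 (via fail)
pos 29 'e': at 5 (via fail)
pos 30 'd': at 6  → match P1@[29:30]
pos 31 'd': at 0 (via fail)
pos 32 'd': at 0
pos 33 'c': at 0
pos 34 'e': at 5
pos 35 'd': at 6  → match P1@[34:35]
pos 36 'a': at 1 (via fail)
pos 37 'e': at 5 (via fail)
pos 38 'e': at 5 (via fail)
pos 39 'd': at 6  → match P1@[38:39]
pos 40 'c': at 0 (via fail)
pos 41 'a': at 1
pos 42 'b': at 2
pos 43 'a': at 3
pos 44 'a': at 4  → match P0@[41:44]
pos 45 'e': at 5 (via fail)
pos 46 'c': at 0 (via fail)
pos 47 'a': at 1
pos 48 'b': at 2
pos 49 'a': at 3
pos 50 'a': at 4  → match P0@[47:50]
pos 51 'e': at 5 (via fail)
pos 52 'd': at 6  → match P1@[51:52]
pos 53 'd': at 0 (via fail)
pos 54 'a': at 1

Matches: [[5,1],[9,0],[13,0],[18,1],[20,1],[27,0],[30,1],[35,1],[39,1],[44,0],[50,0],[52,1]]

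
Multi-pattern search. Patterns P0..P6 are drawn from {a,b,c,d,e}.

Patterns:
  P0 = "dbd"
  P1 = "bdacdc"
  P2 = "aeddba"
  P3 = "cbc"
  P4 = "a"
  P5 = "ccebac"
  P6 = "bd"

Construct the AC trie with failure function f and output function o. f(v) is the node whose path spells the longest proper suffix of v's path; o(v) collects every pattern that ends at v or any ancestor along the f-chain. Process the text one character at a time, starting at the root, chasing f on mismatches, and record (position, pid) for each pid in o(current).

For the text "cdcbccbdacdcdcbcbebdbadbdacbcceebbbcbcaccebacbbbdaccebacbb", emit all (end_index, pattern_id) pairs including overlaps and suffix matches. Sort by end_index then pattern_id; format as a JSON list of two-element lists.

Build automaton:
Trie (insert patterns):
  n0 'ε': a→10 b→4 c→16 d→1
  n1 'd': b→2
  n2 'db': d→3
  n3 'dbd': ·  [P0 ends]
  n4 'b': d→5
  n5 'bd': a→6  [P6 ends]
  n6 'bda': c→7
  n7 'bdac': d→8
  n8 'bdacd': c→9
  n9 'bdacdc': ·  [P1 ends]
  n10 'a': e→11  [P4 ends]
  n11 'ae': d→12
  n12 'aed': d→13
  n13 'aedd': b→14
  n14 'aeddb': a→15
  n15 'aeddba': ·  [P2 ends]
  n16 'c': b→17 c→19
  n17 'cb': c→18
  n18 'cbc': ·  [P3 ends]
  n19 'cc': e→20
  n20 'cce': b→21
  n21 'cceb': a→22
  n22 'cceba': c→23
  n23 'ccebac': ·  [P5 ends]

Failure links (BFS by depth):
  n1('d'): parent n0 fail=0; on 'd' 0 → fail=0;  out ∅∪∅=∅
  n4('b'): parent n0 fail=0; on 'b' 0 → fail=0;  out ∅∪∅=∅
  n10('a'): parent n0 fail=0; on 'a' 0 → fail=0;  out {4}∪∅={4}
  n16('c'): parent n0 fail=0; on 'c' 0 → fail=0;  out ∅∪∅=∅
  n2('db'): parent n1 fail=0; on 'b' 0 → fail=4;  out ∅∪∅=∅
  n5('bd'): parent n4 fail=0; on 'd' 0 → fail=1;  out {6}∪∅={6}
  n11('ae'): parent n10 fail=0; on 'e' 0 → fail=0;  out ∅∪∅=∅
  n17('cb'): parent n16 fail=0; on 'b' 0 → fail=4;  out ∅∪∅=∅
  n19('cc'): parent n16 fail=0; on 'c' 0 → fail=16;  out ∅∪∅=∅
  n3('dbd'): parent n2 fail=4; on 'd' 4 → fail=5;  out {0}∪{6}={0,6}
  n6('bda'): parent n5 fail=1; on 'a' 1→0 → fail=10;  out ∅∪{4}={4}
  n12('aed'): parent n11 fail=0; on 'd' 0 → fail=1;  out ∅∪∅=∅
  n18('cbc'): parent n17 fail=4; on 'c' 4→0 → fail=16;  out {3}∪∅={3}
  n20('cce'): parent n19 fail=16; on 'e' 16→0 → fail=0;  out ∅∪∅=∅
  n7('bdac'): parent n6 fail=10; on 'c' 10→0 → fail=16;  out ∅∪∅=∅
  n13('aedd'): parent n12 fail=1; on 'd' 1→0 → fail=1;  out ∅∪∅=∅
  n21('cceb'): parent n20 fail=0; on 'b' 0 → fail=4;  out ∅∪∅=∅
  n8('bdacd'): parent n7 fail=16; on 'd' 16→0 → fail=1;  out ∅∪∅=∅
  n14('aeddb'): parent n13 fail=1; on 'b' 1 → fail=2;  out ∅∪∅=∅
  n22('cceba'): parent n21 fail=4; on 'a' 4→0 → fail=10;  out ∅∪{4}={4}
  n9('bdacdc'): parent n8 fail=1; on 'c' 1→0 → fail=16;  out {1}∪∅={1}
  n15('aeddba'): parent n14 fail=2; on 'a' 2→4→0 → fail=10;  out {2}∪{4}={2,4}
  n23('ccebac'): parent n22 fail=10; on 'c' 10→0 → fail=16;  out {5}∪∅={5}

Text stream:
i=0 'c': node 0→16
i=1 'd': node 16→1 ·f
i=2 'c': node 1→16 ·f
i=3 'b': node 16→17
i=4 'c': node 17→18  → match P3@[2:4]
i=5 'c': node 18→19 ·f
i=6 'b': node 19→17 ·f
i=7 'd': node 17→5 ·f  → match P6@[6:7]
i=8 'a': node 5→6  → match P4@[8:8]
i=9 'c': node 6→7
i=10 'd': node 7→8
i=11 'c': node 8→9  → match P1@[6:11]
i=12 'd': node 9→1 ·f
i=13 'c': node 1→16 ·f
i=14 'b': node 16→17
i=15 'c': node 17→18  → match P3@[13:15]
i=16 'b': node 18→17 ·f
i=17 'e': node 17→0 ·f
i=18 'b': node 0→4
i=19 'd': node 4→5  → match P6@[18:19]
i=20 'b': node 5→2 ·f
i=21 'a': node 2→10 ·f  → match P4@[21:21]
i=22 'd': node 10→1 ·f
i=23 'b': node 1→2
i=24 'd': node 2→3  → match P0@[22:24],P6@[23:24]
i=25 'a': node 3→6 ·f  → match P4@[25:25]
i=26 'c': node 6→7
i=27 'b': node 7→17 ·f
i=28 'c': node 17→18  → match P3@[26:28]
i=29 'c': node 18→19 ·f
i=30 'e': node 19→20
i=31 'e': node 20→0 ·f
i=32 'b': node 0→4
i=33 'b': node 4→4 ·f
i=34 'b': node 4→4 ·f
i=35 'c': node 4→16 ·f
i=36 'b': node 16→17
i=37 'c': node 17→18  → match P3@[35:37]
i=38 'a': node 18→10 ·f  → match P4@[38:38]
i=39 'c': node 10→16 ·f
i=40 'c': node 16→19
i=41 'e': node 19→20
i=42 'b': node 20→21
i=43 'a': node 21→22  → match P4@[43:43]
i=44 'c': node 22→23  → match P5@[39:44]
i=45 'b': node 23→17 ·f
i=46 'b': node 17→4 ·f
i=47 'b': node 4→4 ·f
i=48 'd': node 4→5  → match P6@[47:48]
i=49 'a': node 5→6  → match P4@[49:49]
i=50 'c': node 6→7
i=51 'c': node 7→19 ·f
i=52 'e': node 19→20
i=53 'b': node 20→21
i=54 'a': node 21→22  → match P4@[54:54]
i=55 'c': node 22→23  → match P5@[50:55]
i=56 'b': node 23→17 ·f
i=57 'b': node 17→4 ·f

All matches (sorted): [[4,3],[7,6],[8,4],[11,1],[15,3],[19,6],[21,4],[24,0],[24,6],[25,4],[28,3],[37,3],[38,4],[43,4],[44,5],[48,6],[49,4],[54,4],[55,5]]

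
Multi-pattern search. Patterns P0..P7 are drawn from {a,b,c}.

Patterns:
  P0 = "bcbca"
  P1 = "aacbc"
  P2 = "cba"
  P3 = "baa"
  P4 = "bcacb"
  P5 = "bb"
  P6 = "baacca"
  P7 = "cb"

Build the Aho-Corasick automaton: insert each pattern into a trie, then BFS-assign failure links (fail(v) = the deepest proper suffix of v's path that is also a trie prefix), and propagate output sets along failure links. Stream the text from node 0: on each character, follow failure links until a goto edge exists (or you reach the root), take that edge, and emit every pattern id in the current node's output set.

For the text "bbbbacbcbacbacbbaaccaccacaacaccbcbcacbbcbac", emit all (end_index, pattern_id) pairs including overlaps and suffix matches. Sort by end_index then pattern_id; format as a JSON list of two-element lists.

Build automaton:
Trie nodes:
  n0 'ε': a→6 b→1 c→11
  n1 'b': a→14 b→19 c→2
  n2 'bc': a→16 b→3
  n3 'bcb': c→4
  n4 'bcbc': a→5
  n5 'bcbca': ·  ←P0
  n6 'a': a→7
  n7 'aa': c→8
  n8 'aac': b→9
  n9 'aacb': c→10
  n10 'aacbc': ·  ←P1
  n11 'c': b→12
  n12 'cb': a→13  ←P7
  n13 'cba': ·  ←P2
  n14 'ba': a→15
  n15 'baa': c→20  ←P3
  n16 'bca': c→17
  n17 'bcac': b→18
  n18 'bcacb': ·  ←P4
  n19 'bb': ·  ←P5
  n20 'baac': c→21
  n21 'baacc': a→22
  n22 'baacca': ·  ←P6

Failure links (BFS by depth):
  n1('b'): parent n0 fail=0; on 'b' 0 → fail=0;  out ∅∪∅=∅
  n6('a'): parent n0 fail=0; on 'a' 0 → fail=0;  out ∅∪∅=∅
  n11('c'): parent n0 fail=0; on 'c' 0 → fail=0;  out ∅∪∅=∅
  n2('bc'): parent n1 fail=0; on 'c' 0 → fail=11;  out ∅∪∅=∅
  n7('aa'): parent n6 fail=0; on 'a' 0 → fail=6;  out ∅∪∅=∅
  n12('cb'): parent n11 fail=0; on 'b' 0 → fail=1;  out {7}∪∅={7}
  n14('ba'): parent n1 fail=0; on 'a' 0 → fail=6;  out ∅∪∅=∅
  n19('bb'): parent n1 fail=0; on 'b' 0 → fail=1;  out {5}∪∅={5}
  n3('bcb'): parent n2 fail=11; on 'b' 11 → fail=12;  out ∅∪{7}={7}
  n8('aac'): parent n7 fail=6; on 'c' 6→0 → fail=11;  out ∅∪∅=∅
  n13('cba'): parent n12 fail=1; on 'a' 1 → fail=14;  out {2}∪∅={2}
  n15('baa'): parent n14 fail=6; on 'a' 6 → fail=7;  out {3}∪∅={3}
  n16('bca'): parent n2 fail=11; on 'a' 11→0 → fail=6;  out ∅∪∅=∅
  n4('bcbc'): parent n3 fail=12; on 'c' 12→1 → fail=2;  out ∅∪∅=∅
  n9('aacb'): parent n8 fail=11; on 'b' 11 → fail=12;  out ∅∪{7}={7}
  n17('bcac'): parent n16 fail=6; on 'c' 6→0 → fail=11;  out ∅∪∅=∅
  n20('baac'): parent n15 fail=7; on 'c' 7 → fail=8;  out ∅∪∅=∅
  n5('bcbca'): parent n4 fail=2; on 'a' 2 → fail=16;  out {0}∪∅={0}
  n10('aacbc'): parent n9 fail=12; on 'c' 12→1 → fail=2;  out {1}∪∅={1}
  n18('bcacb'): parent n17 fail=11; on 'b' 11 → fail=12;  out {4}∪{7}={4,7}
  n21('baacc'): parent n20 fail=8; on 'c' 8→11→0 → fail=11;  out ∅∪∅=∅
  n22('baacca'): parent n21 fail=11; on 'a' 11→0 → fail=6;  out {6}∪∅={6}

Scan:
i=0 'b': node 0→1
i=1 'b': node 1→19  ** P5@[0:1]
i=2 'b': node 19→19 ·f  ** P5@[1:2]
i=3 'b': node 19→19 ·f  ** P5@[2:3]
i=4 'a': node 19→14 ·f
i=5 'c': node 14→11 ·f
i=6 'b': node 11→12  ** P7@[5:6]
i=7 'c': node 12→2 ·f
i=8 'b': node 2→3  ** P7@[7:8]
i=9 'a': node 3→13 ·f  ** P2@[7:9]
i=10 'c': node 13→11 ·f
i=11 'b': node 11→12  ** P7@[10:11]
i=12 'a': node 12→13  ** P2@[10:12]
i=13 'c': node 13→11 ·f
i=14 'b': node 11→12  ** P7@[13:14]
i=15 'b': node 12→19 ·f  ** P5@[14:15]
i=16 'a': node 19→14 ·f
i=17 'a': node 14→15  ** P3@[15:17]
i=18 'c': node 15→20
i=19 'c': node 20→21
i=20 'a': node 21→22  ** P6@[15:20]
i=21 'c': node 22→11 ·f
i=22 'c': node 11→11 ·f
i=23 'a': node 11→6 ·f
i=24 'c': node 6→11 ·f
i=25 'a': node 11→6 ·f
i=26 'a': node 6→7
i=27 'c': node 7→8
i=28 'a': node 8→6 ·f
i=29 'c': node 6→11 ·f
i=30 'c': node 11→11 ·f
i=31 'b': node 11→12  ** P7@[30:31]
i=32 'c': node 12→2 ·f
i=33 'b': node 2→3  ** P7@[32:33]
i=34 'c': node 3→4
i=35 'a': node 4→5  ** P0@[31:35]
i=36 'c': node 5→17 ·f
i=37 'b': node 17→18  ** P4@[33:37],P7@[36:37]
i=38 'b': node 18→19 ·f  ** P5@[37:38]
i=39 'c': node 19→2 ·f
i=40 'b': node 2→3  ** P7@[39:40]
i=41 'a': node 3→13 ·f  ** P2@[39:41]
i=42 'c': node 13→11 ·f

Matches: [[1,5],[2,5],[3,5],[6,7],[8,7],[9,2],[11,7],[12,2],[14,7],[15,5],[17,3],[20,6],[31,7],[33,7],[35,0],[37,4],[37,7],[38,5],[40,7],[41,2]]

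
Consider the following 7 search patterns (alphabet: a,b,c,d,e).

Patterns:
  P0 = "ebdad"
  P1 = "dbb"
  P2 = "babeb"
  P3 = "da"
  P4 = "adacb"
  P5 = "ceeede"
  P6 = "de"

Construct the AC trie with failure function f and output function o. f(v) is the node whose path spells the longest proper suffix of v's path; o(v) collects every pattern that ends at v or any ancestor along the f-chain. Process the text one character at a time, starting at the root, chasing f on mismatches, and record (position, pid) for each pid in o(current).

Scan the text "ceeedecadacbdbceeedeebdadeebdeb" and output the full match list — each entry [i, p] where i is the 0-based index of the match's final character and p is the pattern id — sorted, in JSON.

Build automaton:
Trie (insert patterns):
  n0 'ε': a→15 b→9 c→20 d→6 e→1
  n1 'e': b→2
  n2 'eb': d→3
  n3 'ebd': a→4
  n4 'ebda': d→5
  n5 'ebdad': ·  [P0 ends]
  n6 'd': a→14 b→7 e→26
  n7 'db': b→8
  n8 'dbb': ·  [P1 ends]
  n9 'b': a→10
  n10 'ba': b→11
  n11 'bab': e→12
  n12 'babe': b→13
  n13 'babeb': ·  [P2 ends]
  n14 'da': ·  [P3 ends]
  n15 'a': d→16
  n16 'ad': a→17
  n17 'ada': c→18
  n18 'adac': b→19
  n19 'adacb': ·  [P4 ends]
  n20 'c': e→21
  n21 'ce': e→22
  n22 'cee': e→23
  n23 'ceee': d→24
  n24 'ceeed': e→25
  n25 'ceeede': ·  [P5 ends]
  n26 'de': ·  [P6 ends]

BFS fail/out derivation:
  fail(1) 'e': from fail(0)=0 chase 'e': 0 ⇒ 0;  out=∅∪out(0)=∅
  fail(6) 'd': from fail(0)=0 chase 'd': 0 ⇒ 0;  out=∅∪out(0)=∅
  fail(9) 'b': from fail(0)=0 chase 'b': 0 ⇒ 0;  out=∅∪out(0)=∅
  fail(15) 'a': from fail(0)=0 chase 'a': 0 ⇒ 0;  out=∅∪out(0)=∅
  fail(20) 'c': from fail(0)=0 chase 'c': 0 ⇒ 0;  out=∅∪out(0)=∅
  fail(2) 'eb': from fail(1)=0 chase 'b': 0 ⇒ 9;  out=∅∪out(9)=∅
  fail(7) 'db': from fail(6)=0 chase 'b': 0 ⇒ 9;  out=∅∪out(9)=∅
  fail(10) 'ba': from fail(9)=0 chase 'a': 0 ⇒ 15;  out=∅∪out(15)=∅
  fail(14) 'da': from fail(6)=0 chase 'a': 0 ⇒ 15;  out={3}∪out(15)={3}
  fail(16) 'ad': from fail(15)=0 chase 'd': 0 ⇒ 6;  out=∅∪out(6)=∅
  fail(21) 'ce': from fail(20)=0 chase 'e': 0 ⇒ 1;  out=∅∪out(1)=∅
  fail(26) 'de': from fail(6)=0 chase 'e': 0 ⇒ 1;  out={6}∪out(1)={6}
  fail(3) 'ebd': from fail(2)=9 chase 'd': 9→0 ⇒ 6;  out=∅∪out(6)=∅
  fail(8) 'dbb': from fail(7)=9 chase 'b': 9→0 ⇒ 9;  out={1}∪out(9)={1}
  fail(11) 'bab': from fail(10)=15 chase 'b': 15→0 ⇒ 9;  out=∅∪out(9)=∅
  fail(17) 'ada': from fail(16)=6 chase 'a': 6 ⇒ 14;  out=∅∪out(14)={3}
  fail(22) 'cee': from fail(21)=1 chase 'e': 1→0 ⇒ 1;  out=∅∪out(1)=∅
  fail(4) 'ebda': from fail(3)=6 chase 'a': 6 ⇒ 14;  out=∅∪out(14)={3}
  fail(12) 'babe': from fail(11)=9 chase 'e': 9→0 ⇒ 1;  out=∅∪out(1)=∅
  fail(18) 'adac': from fail(17)=14 chase 'c': 14→15→0 ⇒ 20;  out=∅∪out(20)=∅
  fail(23) 'ceee': from fail(22)=1 chase 'e': 1→0 ⇒ 1;  out=∅∪out(1)=∅
  fail(5) 'ebdad': from fail(4)=14 chase 'd': 14→15 ⇒ 16;  out={0}∪out(16)={0}
  fail(13) 'babeb': from fail(12)=1 chase 'b': 1 ⇒ 2;  out={2}∪out(2)={2}
  fail(19) 'adacb': from fail(18)=20 chase 'b': 20→0 ⇒ 9;  out={4}∪out(9)={4}
  fail(24) 'ceeed': from fail(23)=1 chase 'd': 1→0 ⇒ 6;  out=∅∪out(6)=∅
  fail(25) 'ceeede': from fail(24)=6 chase 'e': 6 ⇒ 26;  out={5}∪out(26)={5,6}

Run:
[0] read 'c'  n0⇒n20
[1] read 'e'  n20⇒n21
[2] read 'e'  n21⇒n22
[3] read 'e'  n22⇒n23
[4] read 'd'  n23⇒n24
[5] read 'e'  n24⇒n25  emit P5@[0:5],P6@[4:5]
[6] read 'c'  n25⇒n20 (fail-walked)
[7] read 'a'  n20⇒n15 (fail-walked)
[8] read 'd'  n15⇒n16
[9] read 'a'  n16⇒n17  emit P3@[8:9]
[10] read 'c'  n17⇒n18
[11] read 'b'  n18⇒n19  emit P4@[7:11]
[12] read 'd'  n19⇒n6 (fail-walked)
[13] read 'b'  n6⇒n7
[14] read 'c'  n7⇒n20 (fail-walked)
[15] read 'e'  n20⇒n21
[16] read 'e'  n21⇒n22
[17] read 'e'  n22⇒n23
[18] read 'd'  n23⇒n24
[19] read 'e'  n24⇒n25  emit P5@[14:19],P6@[18:19]
[20] read 'e'  n25⇒n1 (fail-walked)
[21] read 'b'  n1⇒n2
[22] read 'd'  n2⇒n3
[23] read 'a'  n3⇒n4  emit P3@[22:23]
[24] read 'd'  n4⇒n5  emit P0@[20:24]
[25] read 'e'  n5⇒n26 (fail-walked)  emit P6@[24:25]
[26] read 'e'  n26⇒n1 (fail-walked)
[27] read 'b'  n1⇒n2
[28] read 'd'  n2⇒n3
[29] read 'e'  n3⇒n26 (fail-walked)  emit P6@[28:29]
[30] read 'b'  n26⇒n2 (fail-walked)

All matches (sorted): [[5,5],[5,6],[9,3],[11,4],[19,5],[19,6],[23,3],[24,0],[25,6],[29,6]]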